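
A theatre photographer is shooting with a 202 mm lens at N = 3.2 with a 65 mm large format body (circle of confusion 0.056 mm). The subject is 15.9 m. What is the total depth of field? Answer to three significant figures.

Hyperfocal distance H = f²/(N·c) + f = 202²/(3.2 × 0.056) + 202 = 40804/0.1792 + 202 ≈ 227902.9 mm ≈ 227.9 m.
Near limit Dn = s·(H − f)/(H + s − 2f) = 15900 × (227902.9 − 202) / (227902.9 + 15900 − 2 × 202) = 15900 × 227700.9 / 243398.9 ≈ 14874.5 mm.
Far limit Df = s·(H − f)/(H − s) = 15900 × (227902.9 − 202) / (227902.9 − 15900) = 15900 × 227700.9 / 212002.9 ≈ 17077.3 mm.
Depth of field = Df − Dn = 17077.3 − 14874.5 ≈ 2202.8 mm ≈ 2.20 m.

2.20 m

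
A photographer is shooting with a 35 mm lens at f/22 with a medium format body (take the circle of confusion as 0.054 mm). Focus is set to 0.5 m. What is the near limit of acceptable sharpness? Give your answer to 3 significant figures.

Hyperfocal distance H = f²/(N·c) + f = 35²/(22 × 0.054) + 35 = 1225/1.188 + 35 ≈ 1066.1 mm ≈ 1.066 m.
Near limit Dn = s·(H − f)/(H + s − 2f) = 500 × (1066.1 − 35) / (1066.1 + 500 − 2 × 35) = 500 × 1031.1 / 1496.1 ≈ 344.60 mm.

345 mm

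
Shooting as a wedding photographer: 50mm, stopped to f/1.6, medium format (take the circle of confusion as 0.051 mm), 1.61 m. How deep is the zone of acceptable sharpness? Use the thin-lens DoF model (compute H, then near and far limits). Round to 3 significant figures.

164 mm

Hyperfocal distance H = f²/(N·c) + f = 50²/(1.6 × 0.051) + 50 = 2500/0.0816 + 50 ≈ 30687.3 mm ≈ 30.69 m.
Near limit Dn = s·(H − f)/(H + s − 2f) = 1610 × (30687.3 − 50) / (30687.3 + 1610 − 2 × 50) = 1610 × 30637.3 / 32197.3 ≈ 1531.99 mm.
Far limit Df = s·(H − f)/(H − s) = 1610 × (30687.3 − 50) / (30687.3 − 1610) = 1610 × 30637.3 / 29077.3 ≈ 1696.38 mm.
Depth of field = Df − Dn = 1696.38 − 1531.99 ≈ 164.39 mm.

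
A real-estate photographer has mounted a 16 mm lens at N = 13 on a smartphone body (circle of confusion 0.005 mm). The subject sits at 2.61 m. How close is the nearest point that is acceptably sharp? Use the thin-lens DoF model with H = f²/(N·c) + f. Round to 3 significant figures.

Hyperfocal distance H = f²/(N·c) + f = 16²/(13 × 0.005) + 16 = 256/0.065 + 16 ≈ 3954.5 mm ≈ 3.954 m.
Near limit Dn = s·(H − f)/(H + s − 2f) = 2610 × (3954.5 − 16) / (3954.5 + 2610 − 2 × 16) = 2610 × 3938.5 / 6532.5 ≈ 1573.6 mm ≈ 1.57 m.

1.57 m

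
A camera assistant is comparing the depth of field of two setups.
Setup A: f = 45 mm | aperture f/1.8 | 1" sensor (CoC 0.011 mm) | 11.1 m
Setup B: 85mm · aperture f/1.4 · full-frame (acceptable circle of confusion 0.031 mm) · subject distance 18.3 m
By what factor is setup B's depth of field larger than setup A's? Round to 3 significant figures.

Setup A: H = 45²/(1.8×0.011) + 45 ≈ 102317.7 mm; DoF = Df − Dn = 12445.2 − 10017.2 ≈ 2428.0 mm.
Setup B: H = 85²/(1.4×0.031) + 85 ≈ 166559.7 mm; DoF = Df − Dn = 20548.3 − 16495.2 ≈ 4053.1 mm.
Ratio = 4053.1 / 2428.0 ≈ 1.67.

1.67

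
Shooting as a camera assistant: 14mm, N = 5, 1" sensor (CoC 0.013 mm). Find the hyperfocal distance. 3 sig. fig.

Hyperfocal distance H = f²/(N·c) + f = 14²/(5 × 0.013) + 14 = 196/0.065 + 14 ≈ 3029.4 mm ≈ 3.03 m.

3.03 m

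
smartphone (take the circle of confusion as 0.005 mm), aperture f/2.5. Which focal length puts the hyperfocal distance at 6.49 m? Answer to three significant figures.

9.00 mm

From H = f²/(N·c) + f, with f ≪ H: f ≈ √(H·N·c) = √(6490 × 2.5 × 0.005) = √81.125 ≈ 9.007 mm.
Exact: f² + N·c·f − N·c·H = 0 ⇒ f = (−N·c + √((N·c)² + 4·N·c·H))/2 = (−0.0125 + √324.50)/2 ≈ 9.0007 mm ≈ 9.00 mm.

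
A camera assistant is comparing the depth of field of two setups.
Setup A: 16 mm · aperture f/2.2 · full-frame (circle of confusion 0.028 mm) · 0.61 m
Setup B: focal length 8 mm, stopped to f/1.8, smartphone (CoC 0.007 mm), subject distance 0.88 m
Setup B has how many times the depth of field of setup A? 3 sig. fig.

1.75

Setup A: H = 16²/(2.2×0.028) + 16 ≈ 4171.8 mm; DoF = Df − Dn = 711.73 − 533.72 ≈ 178.01 mm.
Setup B: H = 8²/(1.8×0.007) + 8 ≈ 5087.4 mm; DoF = Df − Dn = 1062.38 − 751.06 ≈ 311.32 mm.
Ratio = 311.32 / 178.01 ≈ 1.75.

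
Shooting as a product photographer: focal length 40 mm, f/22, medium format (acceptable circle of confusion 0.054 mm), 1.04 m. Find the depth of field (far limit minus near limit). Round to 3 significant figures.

3.44 m

Hyperfocal distance H = f²/(N·c) + f = 40²/(22 × 0.054) + 40 = 1600/1.188 + 40 ≈ 1386.8 mm ≈ 1.387 m.
Near limit Dn = s·(H − f)/(H + s − 2f) = 1040 × (1386.8 − 40) / (1386.8 + 1040 − 2 × 40) = 1040 × 1346.8 / 2346.8 ≈ 596.8 mm.
Far limit Df = s·(H − f)/(H − s) = 1040 × (1386.8 − 40) / (1386.8 − 1040) = 1040 × 1346.8 / 346.8 ≈ 4038.8 mm.
Depth of field = Df − Dn = 4038.8 − 596.8 ≈ 3442.0 mm ≈ 3.44 m.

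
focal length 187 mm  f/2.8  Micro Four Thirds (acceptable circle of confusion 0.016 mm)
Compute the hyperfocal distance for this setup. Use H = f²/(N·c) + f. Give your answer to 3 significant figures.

Hyperfocal distance H = f²/(N·c) + f = 187²/(2.8 × 0.016) + 187 = 34969/0.0448 + 187 ≈ 780745.0 mm ≈ 781 m.

781 m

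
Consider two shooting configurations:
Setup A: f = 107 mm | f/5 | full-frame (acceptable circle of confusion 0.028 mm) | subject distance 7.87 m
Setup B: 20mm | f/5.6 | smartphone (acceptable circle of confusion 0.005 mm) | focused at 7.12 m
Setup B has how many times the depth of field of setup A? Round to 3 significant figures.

6.23

Setup A: H = 107²/(5×0.028) + 107 ≈ 81885.6 mm; DoF = Df − Dn = 8695.4 − 7187.7 ≈ 1507.7 mm.
Setup B: H = 20²/(5.6×0.005) + 20 ≈ 14305.7 mm; DoF = Df − Dn = 14155.1 − 4756.2 ≈ 9398.9 mm.
Ratio = 9398.9 / 1507.7 ≈ 6.23.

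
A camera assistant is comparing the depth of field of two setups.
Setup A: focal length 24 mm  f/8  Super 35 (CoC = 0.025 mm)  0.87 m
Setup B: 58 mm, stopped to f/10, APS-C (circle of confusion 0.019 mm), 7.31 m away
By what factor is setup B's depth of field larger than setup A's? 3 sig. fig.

Setup A: H = 24²/(8×0.025) + 24 ≈ 2904.0 mm; DoF = Df − Dn = 1231.86 − 672.46 ≈ 559.40 mm.
Setup B: H = 58²/(10×0.019) + 58 ≈ 17763.3 mm; DoF = Df − Dn = 12381.3 − 5185.9 ≈ 7195.4 mm.
Ratio = 7195.4 / 559.40 ≈ 12.9.

12.9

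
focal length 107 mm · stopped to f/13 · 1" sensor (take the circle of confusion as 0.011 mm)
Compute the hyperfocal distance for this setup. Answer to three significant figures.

80.2 m

Hyperfocal distance H = f²/(N·c) + f = 107²/(13 × 0.011) + 107 = 11449/0.143 + 107 ≈ 80169.9 mm ≈ 80.2 m.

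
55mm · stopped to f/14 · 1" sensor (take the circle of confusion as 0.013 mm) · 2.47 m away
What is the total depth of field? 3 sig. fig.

0.733 m

Hyperfocal distance H = f²/(N·c) + f = 55²/(14 × 0.013) + 55 = 3025/0.182 + 55 ≈ 16675.9 mm ≈ 16.68 m.
Near limit Dn = s·(H − f)/(H + s − 2f) = 2470 × (16675.9 − 55) / (16675.9 + 2470 − 2 × 55) = 2470 × 16620.9 / 19035.9 ≈ 2156.64 mm.
Far limit Df = s·(H − f)/(H − s) = 2470 × (16675.9 − 55) / (16675.9 − 2470) = 2470 × 16620.9 / 14205.9 ≈ 2889.90 mm.
Depth of field = Df − Dn = 2889.90 − 2156.64 ≈ 733.26 mm ≈ 0.733 m.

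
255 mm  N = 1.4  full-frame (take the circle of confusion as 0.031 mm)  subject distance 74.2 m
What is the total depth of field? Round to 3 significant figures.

Hyperfocal distance H = f²/(N·c) + f = 255²/(1.4 × 0.031) + 255 = 65025/0.0434 + 255 ≈ 1498526.9 mm ≈ 1499 m.
Near limit Dn = s·(H − f)/(H + s − 2f) = 74200 × (1498526.9 − 255) / (1498526.9 + 74200 − 2 × 255) = 74200 × 1498271.9 / 1572216.9 ≈ 70710.2 mm.
Far limit Df = s·(H − f)/(H − s) = 74200 × (1498526.9 − 255) / (1498526.9 − 74200) = 74200 × 1498271.9 / 1424326.9 ≈ 78052.1 mm.
Depth of field = Df − Dn = 78052.1 − 70710.2 ≈ 7341.9 mm ≈ 7.34 m.

7.34 m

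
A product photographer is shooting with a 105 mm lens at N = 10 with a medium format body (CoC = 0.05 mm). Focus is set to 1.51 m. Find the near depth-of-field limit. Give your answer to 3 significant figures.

Hyperfocal distance H = f²/(N·c) + f = 105²/(10 × 0.05) + 105 = 11025/0.5 + 105 ≈ 22155.0 mm ≈ 22.16 m.
Near limit Dn = s·(H − f)/(H + s − 2f) = 1510 × (22155.0 − 105) / (22155.0 + 1510 − 2 × 105) = 1510 × 22050.0 / 23455.0 ≈ 1419.5 mm ≈ 1.42 m.

1.42 m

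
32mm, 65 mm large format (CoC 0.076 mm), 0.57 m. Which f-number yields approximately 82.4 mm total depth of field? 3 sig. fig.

f/1.80

Write h = H − f = f²/(N·c). The thin-lens limits are Dn = s·h/(h + (s−f)) and Df = s·h/(h − (s−f)), so DoF = Df − Dn = 2·s·(s−f)·h / (h² − (s−f)²).
That is a quadratic in h: DoF·h² − 2·s·(s−f)·h − DoF·(s−f)² = 0 ⇒ h = (s−f)·(s + √(s² + DoF²)) / DoF = 538 × (570 + √(570² + 82.4²)) / 82.4 = 538 × (570 + 575.925) / 82.4 ≈ 7481.9 mm.
Then N = f²/(c·h) = 32² / (0.076 × 7481.9) = 1024 / 568.62 ≈ 1.80.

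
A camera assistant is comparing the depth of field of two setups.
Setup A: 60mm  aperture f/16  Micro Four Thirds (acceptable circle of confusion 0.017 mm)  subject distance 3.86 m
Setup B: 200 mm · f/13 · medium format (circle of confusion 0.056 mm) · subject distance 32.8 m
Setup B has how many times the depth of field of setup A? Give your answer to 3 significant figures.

Setup A: H = 60²/(16×0.017) + 60 ≈ 13295.3 mm; DoF = Df − Dn = 5414.6 − 2999.0 ≈ 2415.6 mm.
Setup B: H = 200²/(13×0.056) + 200 ≈ 55145.1 mm; DoF = Df − Dn = 80653 − 20586 ≈ 60067 mm.
Ratio = 60067 / 2415.6 ≈ 24.9.

24.9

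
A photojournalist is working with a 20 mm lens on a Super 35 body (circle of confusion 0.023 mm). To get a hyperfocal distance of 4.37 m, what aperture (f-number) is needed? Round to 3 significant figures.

Rearrange H = f²/(N·c) + f for N: N = f² / ((H − f)·c).
N = 20² / ((4370 − 20) × 0.023) = 400 / 100.0 ≈ 4.

f/4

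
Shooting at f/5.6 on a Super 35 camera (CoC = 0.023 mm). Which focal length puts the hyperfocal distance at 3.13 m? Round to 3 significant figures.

From H = f²/(N·c) + f, with f ≪ H: f ≈ √(H·N·c) = √(3130 × 5.6 × 0.023) = √403.14 ≈ 20.08 mm.
Exact: f² + N·c·f − N·c·H = 0 ⇒ f = (−N·c + √((N·c)² + 4·N·c·H))/2 = (−0.1288 + √1612.6)/2 ≈ 20.014 mm ≈ 20.0 mm.

20.0 mm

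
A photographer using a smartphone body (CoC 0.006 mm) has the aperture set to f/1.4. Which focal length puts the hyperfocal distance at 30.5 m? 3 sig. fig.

16.0 mm

From H = f²/(N·c) + f, with f ≪ H: f ≈ √(H·N·c) = √(30500 × 1.4 × 0.006) = √256.20 ≈ 16.01 mm.
The +f correction barely moves this — solving exactly, f² + N·c·f − N·c·H = 0 ⇒ f = (−N·c + √((N·c)² + 4·N·c·H))/2 = (−0.0084 + √1024.8)/2 ≈ 16.002 mm, so f ≈ 16.0 mm.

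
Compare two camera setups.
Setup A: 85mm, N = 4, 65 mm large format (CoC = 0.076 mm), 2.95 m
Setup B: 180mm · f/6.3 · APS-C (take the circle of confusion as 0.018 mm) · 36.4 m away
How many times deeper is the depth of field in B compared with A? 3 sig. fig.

Setup A: H = 85²/(4×0.076) + 85 ≈ 23851.4 mm; DoF = Df − Dn = 3354.36 − 2632.64 ≈ 721.72 mm.
Setup B: H = 180²/(6.3×0.018) + 180 ≈ 285894.3 mm; DoF = Df − Dn = 41684.3 − 32304.7 ≈ 9379.6 mm.
Ratio = 9379.6 / 721.72 ≈ 13.0.

13.0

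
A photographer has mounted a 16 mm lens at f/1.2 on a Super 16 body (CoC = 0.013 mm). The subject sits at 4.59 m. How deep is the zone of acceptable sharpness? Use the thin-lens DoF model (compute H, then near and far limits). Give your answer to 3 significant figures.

2.77 m

Hyperfocal distance H = f²/(N·c) + f = 16²/(1.2 × 0.013) + 16 = 256/0.0156 + 16 ≈ 16426.3 mm ≈ 16.43 m.
Near limit Dn = s·(H − f)/(H + s − 2f) = 4590 × (16426.3 − 16) / (16426.3 + 4590 − 2 × 16) = 4590 × 16410.3 / 20984.3 ≈ 3589.5 mm.
Far limit Df = s·(H − f)/(H − s) = 4590 × (16426.3 − 16) / (16426.3 − 4590) = 4590 × 16410.3 / 11836.3 ≈ 6363.8 mm.
Depth of field = Df − Dn = 6363.8 − 3589.5 ≈ 2774.3 mm ≈ 2.77 m.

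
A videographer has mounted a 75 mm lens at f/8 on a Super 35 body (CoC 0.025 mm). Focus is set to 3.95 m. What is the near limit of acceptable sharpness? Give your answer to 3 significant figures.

3.47 m

Hyperfocal distance H = f²/(N·c) + f = 75²/(8 × 0.025) + 75 = 5625/0.2 + 75 ≈ 28200.0 mm ≈ 28.20 m.
Near limit Dn = s·(H − f)/(H + s − 2f) = 3950 × (28200.0 − 75) / (28200.0 + 3950 − 2 × 75) = 3950 × 28125.0 / 32000.0 ≈ 3471.7 mm ≈ 3.47 m.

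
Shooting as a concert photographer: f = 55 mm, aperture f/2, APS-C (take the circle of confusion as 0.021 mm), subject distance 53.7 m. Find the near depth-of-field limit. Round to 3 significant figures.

30.8 m

Hyperfocal distance H = f²/(N·c) + f = 55²/(2 × 0.021) + 55 = 3025/0.042 + 55 ≈ 72078.8 mm ≈ 72.08 m.
Near limit Dn = s·(H − f)/(H + s − 2f) = 53700 × (72078.8 − 55) / (72078.8 + 53700 − 2 × 55) = 53700 × 72023.8 / 125668.8 ≈ 30777 mm ≈ 30.8 m.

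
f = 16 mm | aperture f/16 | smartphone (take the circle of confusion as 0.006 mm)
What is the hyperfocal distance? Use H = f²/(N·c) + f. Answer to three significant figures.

Hyperfocal distance H = f²/(N·c) + f = 16²/(16 × 0.006) + 16 = 256/0.096 + 16 ≈ 2682.7 mm ≈ 2.68 m.

2.68 m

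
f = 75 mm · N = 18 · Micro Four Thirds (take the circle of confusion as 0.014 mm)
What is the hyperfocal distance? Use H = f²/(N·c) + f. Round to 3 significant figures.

Hyperfocal distance H = f²/(N·c) + f = 75²/(18 × 0.014) + 75 = 5625/0.252 + 75 ≈ 22396.4 mm ≈ 22.4 m.

22.4 m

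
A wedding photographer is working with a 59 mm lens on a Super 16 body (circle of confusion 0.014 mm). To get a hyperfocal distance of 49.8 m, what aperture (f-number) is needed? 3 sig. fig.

Rearrange H = f²/(N·c) + f for N: N = f² / ((H − f)·c).
N = 59² / ((49800 − 59) × 0.014) = 3481 / 696.4 ≈ 5.

f/5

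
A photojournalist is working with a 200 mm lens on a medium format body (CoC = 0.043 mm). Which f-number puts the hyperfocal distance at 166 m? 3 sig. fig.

Rearrange H = f²/(N·c) + f for N: N = f² / ((H − f)·c).
N = 200² / ((166000 − 200) × 0.043) = 40000 / 7129 ≈ 5.61.

f/5.61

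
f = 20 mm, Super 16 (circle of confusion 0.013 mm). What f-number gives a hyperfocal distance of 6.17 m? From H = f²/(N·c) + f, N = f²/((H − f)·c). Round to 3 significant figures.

f/5

Rearrange H = f²/(N·c) + f for N: N = f² / ((H − f)·c).
N = 20² / ((6170 − 20) × 0.013) = 400 / 79.95 ≈ 5.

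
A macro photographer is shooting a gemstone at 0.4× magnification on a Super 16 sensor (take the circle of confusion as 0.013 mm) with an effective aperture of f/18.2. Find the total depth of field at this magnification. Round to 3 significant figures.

At magnification m, DoF ≈ 2·N_eff·c/m² = 2 × 18.2 × 0.013 / 0.4² = 0.4732 / 0.16 ≈ 2.96 mm.

2.96 mm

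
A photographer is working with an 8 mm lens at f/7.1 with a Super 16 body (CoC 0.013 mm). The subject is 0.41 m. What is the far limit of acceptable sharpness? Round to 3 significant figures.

0.976 m

Hyperfocal distance H = f²/(N·c) + f = 8²/(7.1 × 0.013) + 8 = 64/0.0923 + 8 ≈ 701.4 mm ≈ 0.701 m.
Far limit Df = s·(H − f)/(H − s) = 410 × (701.4 − 8) / (701.4 − 410) = 410 × 693.4 / 291.4 ≈ 975.63 mm ≈ 0.976 m.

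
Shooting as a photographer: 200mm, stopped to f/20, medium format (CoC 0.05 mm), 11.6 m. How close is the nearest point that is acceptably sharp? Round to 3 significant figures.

Hyperfocal distance H = f²/(N·c) + f = 200²/(20 × 0.05) + 200 = 40000/1 + 200 ≈ 40200.0 mm ≈ 40.20 m.
Near limit Dn = s·(H − f)/(H + s − 2f) = 11600 × (40200.0 − 200) / (40200.0 + 11600 − 2 × 200) = 11600 × 40000.0 / 51400.0 ≈ 9027.2 mm ≈ 9.03 m.

9.03 m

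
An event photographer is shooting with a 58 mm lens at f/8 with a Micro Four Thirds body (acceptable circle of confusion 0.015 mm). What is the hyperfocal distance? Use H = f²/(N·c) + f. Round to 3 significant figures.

28.1 m

Hyperfocal distance H = f²/(N·c) + f = 58²/(8 × 0.015) + 58 = 3364/0.12 + 58 ≈ 28091.3 mm ≈ 28.1 m.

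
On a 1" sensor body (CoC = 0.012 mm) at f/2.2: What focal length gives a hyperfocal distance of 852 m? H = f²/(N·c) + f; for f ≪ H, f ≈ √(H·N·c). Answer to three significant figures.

150 mm

From H = f²/(N·c) + f, with f ≪ H: f ≈ √(H·N·c) = √(852000 × 2.2 × 0.012) = √22493 ≈ 150.0 mm.
The +f correction barely moves this — solving exactly, f² + N·c·f − N·c·H = 0 ⇒ f = (−N·c + √((N·c)² + 4·N·c·H))/2 = (−0.0264 + √89971)/2 ≈ 149.96 mm, so f ≈ 150 mm.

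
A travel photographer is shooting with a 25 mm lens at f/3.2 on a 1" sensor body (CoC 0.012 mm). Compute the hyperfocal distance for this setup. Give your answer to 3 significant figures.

16.3 m

Hyperfocal distance H = f²/(N·c) + f = 25²/(3.2 × 0.012) + 25 = 625/0.0384 + 25 ≈ 16301.0 mm ≈ 16.3 m.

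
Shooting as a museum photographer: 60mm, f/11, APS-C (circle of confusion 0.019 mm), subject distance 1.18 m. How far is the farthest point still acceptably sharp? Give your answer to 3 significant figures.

1.26 m

Hyperfocal distance H = f²/(N·c) + f = 60²/(11 × 0.019) + 60 = 3600/0.209 + 60 ≈ 17284.9 mm ≈ 17.28 m.
Far limit Df = s·(H − f)/(H − s) = 1180 × (17284.9 − 60) / (17284.9 − 1180) = 1180 × 17224.9 / 16104.9 ≈ 1262.1 mm ≈ 1.26 m.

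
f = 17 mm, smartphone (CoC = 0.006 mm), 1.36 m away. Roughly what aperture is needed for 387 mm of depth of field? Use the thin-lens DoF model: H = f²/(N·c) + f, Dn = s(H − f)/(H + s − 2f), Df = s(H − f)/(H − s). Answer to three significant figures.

Write h = H − f = f²/(N·c). The thin-lens limits are Dn = s·h/(h + (s−f)) and Df = s·h/(h − (s−f)), so DoF = Df − Dn = 2·s·(s−f)·h / (h² − (s−f)²).
That is a quadratic in h: DoF·h² − 2·s·(s−f)·h − DoF·(s−f)² = 0 ⇒ h = (s−f)·(s + √(s² + DoF²)) / DoF = 1343 × (1360 + √(1360² + 387²)) / 387 = 1343 × (1360 + 1413.99) / 387 ≈ 9626.5 mm.
Then N = f²/(c·h) = 17² / (0.006 × 9626.5) = 289 / 57.759 ≈ 5.

f/5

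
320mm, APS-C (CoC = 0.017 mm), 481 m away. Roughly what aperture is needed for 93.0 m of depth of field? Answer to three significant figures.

f/1.20

Write h = H − f = f²/(N·c). The thin-lens limits are Dn = s·h/(h + (s−f)) and Df = s·h/(h − (s−f)), so DoF = Df − Dn = 2·s·(s−f)·h / (h² − (s−f)²).
That is a quadratic in h: DoF·h² − 2·s·(s−f)·h − DoF·(s−f)² = 0 ⇒ h = (s−f)·(s + √(s² + DoF²)) / DoF = 480680 × (481000 + √(481000² + 93000²)) / 93000 = 480680 × (481000 + 489908) / 93000 ≈ 5018238 mm.
Then N = f²/(c·h) = 320² / (0.017 × 5018238) = 102400 / 85310 ≈ 1.20.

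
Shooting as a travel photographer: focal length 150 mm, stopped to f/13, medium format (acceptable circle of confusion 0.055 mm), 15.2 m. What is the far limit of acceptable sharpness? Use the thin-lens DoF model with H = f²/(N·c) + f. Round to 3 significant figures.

Hyperfocal distance H = f²/(N·c) + f = 150²/(13 × 0.055) + 150 = 22500/0.715 + 150 ≈ 31618.5 mm ≈ 31.62 m.
Far limit Df = s·(H − f)/(H − s) = 15200 × (31618.5 − 150) / (31618.5 − 15200) = 15200 × 31468.5 / 16418.5 ≈ 29133 mm ≈ 29.1 m.

29.1 m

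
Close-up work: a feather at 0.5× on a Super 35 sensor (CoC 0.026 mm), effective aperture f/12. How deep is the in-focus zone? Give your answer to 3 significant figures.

2.50 mm

At magnification m, DoF ≈ 2·N_eff·c/m² = 2 × 12 × 0.026 / 0.5² = 0.624 / 0.25 ≈ 2.5 mm.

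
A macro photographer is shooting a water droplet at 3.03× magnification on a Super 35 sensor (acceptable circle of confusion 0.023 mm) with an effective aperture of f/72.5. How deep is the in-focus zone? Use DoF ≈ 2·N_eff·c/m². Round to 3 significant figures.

At magnification m, DoF ≈ 2·N_eff·c/m² = 2 × 72.5 × 0.023 / 3.03² = 3.335 / 9.181 ≈ 0.363 mm.

0.363 mm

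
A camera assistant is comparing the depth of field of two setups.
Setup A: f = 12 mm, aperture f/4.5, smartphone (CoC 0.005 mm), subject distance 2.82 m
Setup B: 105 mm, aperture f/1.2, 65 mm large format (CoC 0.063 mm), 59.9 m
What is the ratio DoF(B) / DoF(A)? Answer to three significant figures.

19.3

Setup A: H = 12²/(4.5×0.005) + 12 ≈ 6412.0 mm; DoF = Df − Dn = 5024.5 − 1960.0 ≈ 3064.5 mm.
Setup B: H = 105²/(1.2×0.063) + 105 ≈ 145938.3 mm; DoF = Df − Dn = 101529 − 42482 ≈ 59047 mm.
Ratio = 59047 / 3064.5 ≈ 19.3.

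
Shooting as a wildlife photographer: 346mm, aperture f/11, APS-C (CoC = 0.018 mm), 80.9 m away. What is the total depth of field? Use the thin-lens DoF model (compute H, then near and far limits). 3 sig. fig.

Hyperfocal distance H = f²/(N·c) + f = 346²/(11 × 0.018) + 346 = 119716/0.198 + 346 ≈ 604972.3 mm ≈ 605.0 m.
Near limit Dn = s·(H − f)/(H + s − 2f) = 80900 × (604972.3 − 346) / (604972.3 + 80900 − 2 × 346) = 80900 × 604626.3 / 685180.3 ≈ 71389 mm.
Far limit Df = s·(H − f)/(H − s) = 80900 × (604972.3 − 346) / (604972.3 − 80900) = 80900 × 604626.3 / 524072.3 ≈ 93335 mm.
Depth of field = Df − Dn = 93335 − 71389 ≈ 21946 mm ≈ 21.9 m.

21.9 m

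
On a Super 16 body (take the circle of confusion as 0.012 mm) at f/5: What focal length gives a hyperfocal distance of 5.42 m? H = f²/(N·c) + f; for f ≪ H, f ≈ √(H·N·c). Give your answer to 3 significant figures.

From H = f²/(N·c) + f, with f ≪ H: f ≈ √(H·N·c) = √(5420 × 5 × 0.012) = √325.20 ≈ 18.03 mm.
The +f correction barely moves this — solving exactly, f² + N·c·f − N·c·H = 0 ⇒ f = (−N·c + √((N·c)² + 4·N·c·H))/2 = (−0.06 + √1300.8)/2 ≈ 18.003 mm, so f ≈ 18.0 mm.

18.0 mm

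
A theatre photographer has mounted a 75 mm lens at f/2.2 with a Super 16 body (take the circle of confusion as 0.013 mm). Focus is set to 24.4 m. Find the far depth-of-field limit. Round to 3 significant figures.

27.8 m

Hyperfocal distance H = f²/(N·c) + f = 75²/(2.2 × 0.013) + 75 = 5625/0.0286 + 75 ≈ 196753.3 mm ≈ 196.8 m.
Far limit Df = s·(H − f)/(H − s) = 24400 × (196753.3 − 75) / (196753.3 − 24400) = 24400 × 196678.3 / 172353.3 ≈ 27844 mm ≈ 27.8 m.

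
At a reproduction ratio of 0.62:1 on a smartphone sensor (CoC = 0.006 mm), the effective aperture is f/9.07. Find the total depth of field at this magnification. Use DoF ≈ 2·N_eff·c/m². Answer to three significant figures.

0.283 mm

At magnification m, DoF ≈ 2·N_eff·c/m² = 2 × 9.07 × 0.006 / 0.62² = 0.1088 / 0.3844 ≈ 0.283 mm.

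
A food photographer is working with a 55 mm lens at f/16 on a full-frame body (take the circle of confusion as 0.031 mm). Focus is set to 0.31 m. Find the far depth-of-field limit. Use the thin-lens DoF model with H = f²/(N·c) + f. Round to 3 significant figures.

324 mm

Hyperfocal distance H = f²/(N·c) + f = 55²/(16 × 0.031) + 55 = 3025/0.496 + 55 ≈ 6153.8 mm ≈ 6.154 m.
Far limit Df = s·(H − f)/(H − s) = 310 × (6153.8 − 55) / (6153.8 − 310) = 310 × 6098.8 / 5843.8 ≈ 323.53 mm.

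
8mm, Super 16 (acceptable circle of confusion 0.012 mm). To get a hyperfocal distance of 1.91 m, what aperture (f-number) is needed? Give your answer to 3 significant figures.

f/2.80

Rearrange H = f²/(N·c) + f for N: N = f² / ((H − f)·c).
N = 8² / ((1910 − 8) × 0.012) = 64 / 22.82 ≈ 2.80.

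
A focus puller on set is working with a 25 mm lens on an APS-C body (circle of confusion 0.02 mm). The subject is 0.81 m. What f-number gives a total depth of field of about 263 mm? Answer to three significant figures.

Write h = H − f = f²/(N·c). The thin-lens limits are Dn = s·h/(h + (s−f)) and Df = s·h/(h − (s−f)), so DoF = Df − Dn = 2·s·(s−f)·h / (h² − (s−f)²).
That is a quadratic in h: DoF·h² − 2·s·(s−f)·h − DoF·(s−f)² = 0 ⇒ h = (s−f)·(s + √(s² + DoF²)) / DoF = 785 × (810 + √(810² + 263²)) / 263 = 785 × (810 + 851.627) / 263 ≈ 4959.6 mm.
Then N = f²/(c·h) = 25² / (0.02 × 4959.6) = 625 / 99.192 ≈ 6.30.

f/6.30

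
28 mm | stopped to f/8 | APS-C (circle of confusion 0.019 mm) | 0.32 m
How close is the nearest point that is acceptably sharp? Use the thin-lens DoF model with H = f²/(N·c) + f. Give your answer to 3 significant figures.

Hyperfocal distance H = f²/(N·c) + f = 28²/(8 × 0.019) + 28 = 784/0.152 + 28 ≈ 5185.9 mm ≈ 5.186 m.
Near limit Dn = s·(H − f)/(H + s − 2f) = 320 × (5185.9 − 28) / (5185.9 + 320 − 2 × 28) = 320 × 5157.9 / 5449.9 ≈ 302.85 mm.

303 mm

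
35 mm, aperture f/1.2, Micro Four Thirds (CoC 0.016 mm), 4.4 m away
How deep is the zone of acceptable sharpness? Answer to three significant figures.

0.605 m

Hyperfocal distance H = f²/(N·c) + f = 35²/(1.2 × 0.016) + 35 = 1225/0.0192 + 35 ≈ 63837.1 mm ≈ 63.84 m.
Near limit Dn = s·(H − f)/(H + s − 2f) = 4400 × (63837.1 − 35) / (63837.1 + 4400 − 2 × 35) = 4400 × 63802.1 / 68167.1 ≈ 4118.25 mm.
Far limit Df = s·(H − f)/(H − s) = 4400 × (63837.1 − 35) / (63837.1 − 4400) = 4400 × 63802.1 / 59437.1 ≈ 4723.13 mm.
Depth of field = Df − Dn = 4723.13 − 4118.25 ≈ 604.88 mm ≈ 0.605 m.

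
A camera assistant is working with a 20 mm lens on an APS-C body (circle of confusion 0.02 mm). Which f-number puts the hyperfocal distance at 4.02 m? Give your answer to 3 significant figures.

f/5

Rearrange H = f²/(N·c) + f for N: N = f² / ((H − f)·c).
N = 20² / ((4020 − 20) × 0.02) = 400 / 80.00 ≈ 5.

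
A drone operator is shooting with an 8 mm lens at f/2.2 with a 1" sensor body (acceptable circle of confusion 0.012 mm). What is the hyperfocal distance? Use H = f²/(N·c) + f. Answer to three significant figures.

Hyperfocal distance H = f²/(N·c) + f = 8²/(2.2 × 0.012) + 8 = 64/0.0264 + 8 ≈ 2432.2 mm ≈ 2.43 m.

2.43 m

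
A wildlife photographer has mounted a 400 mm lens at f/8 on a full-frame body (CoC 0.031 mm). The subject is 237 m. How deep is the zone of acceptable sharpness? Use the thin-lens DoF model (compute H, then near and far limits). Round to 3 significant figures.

Hyperfocal distance H = f²/(N·c) + f = 400²/(8 × 0.031) + 400 = 160000/0.248 + 400 ≈ 645561.3 mm ≈ 645.6 m.
Near limit Dn = s·(H − f)/(H + s − 2f) = 237000 × (645561.3 − 400) / (645561.3 + 237000 − 2 × 400) = 237000 × 645161.3 / 881761.3 ≈ 173407 mm.
Far limit Df = s·(H − f)/(H − s) = 237000 × (645561.3 − 400) / (645561.3 − 237000) = 237000 × 645161.3 / 408561.3 ≈ 374248 mm.
Depth of field = Df − Dn = 374248 − 173407 ≈ 200841 mm ≈ 201 m.

201 m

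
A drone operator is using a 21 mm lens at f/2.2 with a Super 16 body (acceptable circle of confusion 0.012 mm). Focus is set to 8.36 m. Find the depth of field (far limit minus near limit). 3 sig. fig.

11.1 m

Hyperfocal distance H = f²/(N·c) + f = 21²/(2.2 × 0.012) + 21 = 441/0.0264 + 21 ≈ 16725.5 mm ≈ 16.73 m.
Near limit Dn = s·(H − f)/(H + s − 2f) = 8360 × (16725.5 − 21) / (16725.5 + 8360 − 2 × 21) = 8360 × 16704.5 / 25043.5 ≈ 5576 mm.
Far limit Df = s·(H − f)/(H − s) = 8360 × (16725.5 − 21) / (16725.5 − 8360) = 8360 × 16704.5 / 8365.5 ≈ 16693 mm.
Depth of field = Df − Dn = 16693 − 5576 ≈ 11117 mm ≈ 11.1 m.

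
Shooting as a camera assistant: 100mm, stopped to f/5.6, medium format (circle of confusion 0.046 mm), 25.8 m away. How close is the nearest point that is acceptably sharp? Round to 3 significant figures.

Hyperfocal distance H = f²/(N·c) + f = 100²/(5.6 × 0.046) + 100 = 10000/0.2576 + 100 ≈ 38919.9 mm ≈ 38.92 m.
Near limit Dn = s·(H − f)/(H + s − 2f) = 25800 × (38919.9 − 100) / (38919.9 + 25800 − 2 × 100) = 25800 × 38819.9 / 64519.9 ≈ 15523 mm ≈ 15.5 m.

15.5 m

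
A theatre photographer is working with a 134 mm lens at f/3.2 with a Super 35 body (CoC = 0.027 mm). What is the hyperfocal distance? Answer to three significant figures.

Hyperfocal distance H = f²/(N·c) + f = 134²/(3.2 × 0.027) + 134 = 17956/0.0864 + 134 ≈ 207958.1 mm ≈ 208 m.

208 m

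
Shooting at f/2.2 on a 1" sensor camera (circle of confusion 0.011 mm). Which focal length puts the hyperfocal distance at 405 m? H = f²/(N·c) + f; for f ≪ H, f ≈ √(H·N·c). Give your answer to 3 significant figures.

99.0 mm

From H = f²/(N·c) + f, with f ≪ H: f ≈ √(H·N·c) = √(405000 × 2.2 × 0.011) = √9801.0 ≈ 99.00 mm.
The +f correction barely moves this — solving exactly, f² + N·c·f − N·c·H = 0 ⇒ f = (−N·c + √((N·c)² + 4·N·c·H))/2 = (−0.0242 + √39204)/2 ≈ 98.988 mm, so f ≈ 99.0 mm.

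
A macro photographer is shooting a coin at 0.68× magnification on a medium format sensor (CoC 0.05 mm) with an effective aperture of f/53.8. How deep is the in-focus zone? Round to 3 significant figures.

11.6 mm

At magnification m, DoF ≈ 2·N_eff·c/m² = 2 × 53.8 × 0.05 / 0.68² = 5.38 / 0.4624 ≈ 11.6 mm.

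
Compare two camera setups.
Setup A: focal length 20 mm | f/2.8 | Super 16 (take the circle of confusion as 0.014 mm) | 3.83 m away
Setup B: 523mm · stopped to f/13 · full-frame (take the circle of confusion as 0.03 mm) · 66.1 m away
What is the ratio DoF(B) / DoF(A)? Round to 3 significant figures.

3.75

Setup A: H = 20²/(2.8×0.014) + 20 ≈ 10224.1 mm; DoF = Df − Dn = 6112.2 − 2788.7 ≈ 3323.5 mm.
Setup B: H = 523²/(13×0.03) + 523 ≈ 701879.4 mm; DoF = Df − Dn = 72918 − 60448 ≈ 12470 mm.
Ratio = 12470 / 3323.5 ≈ 3.75.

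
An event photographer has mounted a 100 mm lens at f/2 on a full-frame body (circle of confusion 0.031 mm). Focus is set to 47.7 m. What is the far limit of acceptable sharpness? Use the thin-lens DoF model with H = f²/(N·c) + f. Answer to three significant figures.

67.7 m

Hyperfocal distance H = f²/(N·c) + f = 100²/(2 × 0.031) + 100 = 10000/0.062 + 100 ≈ 161390.3 mm ≈ 161.4 m.
Far limit Df = s·(H − f)/(H − s) = 47700 × (161390.3 − 100) / (161390.3 − 47700) = 47700 × 161290.3 / 113690.3 ≈ 67671 mm ≈ 67.7 m.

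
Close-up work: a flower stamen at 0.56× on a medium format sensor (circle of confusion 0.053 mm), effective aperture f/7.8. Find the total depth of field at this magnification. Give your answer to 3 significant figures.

At magnification m, DoF ≈ 2·N_eff·c/m² = 2 × 7.8 × 0.053 / 0.56² = 0.8268 / 0.3136 ≈ 2.64 mm.

2.64 mm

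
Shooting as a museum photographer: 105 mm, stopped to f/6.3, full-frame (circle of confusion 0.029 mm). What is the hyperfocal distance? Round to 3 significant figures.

Hyperfocal distance H = f²/(N·c) + f = 105²/(6.3 × 0.029) + 105 = 11025/0.1827 + 105 ≈ 60449.8 mm ≈ 60.4 m.

60.4 m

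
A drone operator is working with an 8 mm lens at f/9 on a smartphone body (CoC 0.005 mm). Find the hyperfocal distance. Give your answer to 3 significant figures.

1.43 m

Hyperfocal distance H = f²/(N·c) + f = 8²/(9 × 0.005) + 8 = 64/0.045 + 8 ≈ 1430.2 mm ≈ 1.43 m.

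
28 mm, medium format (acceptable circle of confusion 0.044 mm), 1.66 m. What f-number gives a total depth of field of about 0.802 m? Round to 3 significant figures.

f/2.50

Write h = H − f = f²/(N·c). The thin-lens limits are Dn = s·h/(h + (s−f)) and Df = s·h/(h − (s−f)), so DoF = Df − Dn = 2·s·(s−f)·h / (h² − (s−f)²).
That is a quadratic in h: DoF·h² − 2·s·(s−f)·h − DoF·(s−f)² = 0 ⇒ h = (s−f)·(s + √(s² + DoF²)) / DoF = 1632 × (1660 + √(1660² + 802²)) / 802 = 1632 × (1660 + 1843.58) / 802 ≈ 7129.5 mm.
Then N = f²/(c·h) = 28² / (0.044 × 7129.5) = 784 / 313.70 ≈ 2.50.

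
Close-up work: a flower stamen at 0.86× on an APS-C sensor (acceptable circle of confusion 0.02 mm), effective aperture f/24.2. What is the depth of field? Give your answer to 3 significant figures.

1.31 mm

At magnification m, DoF ≈ 2·N_eff·c/m² = 2 × 24.2 × 0.02 / 0.86² = 0.968 / 0.7396 ≈ 1.31 mm.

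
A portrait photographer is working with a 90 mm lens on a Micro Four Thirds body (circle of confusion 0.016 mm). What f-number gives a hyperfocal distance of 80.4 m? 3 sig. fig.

f/6.30

Rearrange H = f²/(N·c) + f for N: N = f² / ((H − f)·c).
N = 90² / ((80400 − 90) × 0.016) = 8100 / 1285 ≈ 6.30.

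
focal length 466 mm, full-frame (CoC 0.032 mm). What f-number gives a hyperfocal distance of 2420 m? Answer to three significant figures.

f/2.80

Rearrange H = f²/(N·c) + f for N: N = f² / ((H − f)·c).
N = 466² / ((2420000 − 466) × 0.032) = 217156 / 77425 ≈ 2.80.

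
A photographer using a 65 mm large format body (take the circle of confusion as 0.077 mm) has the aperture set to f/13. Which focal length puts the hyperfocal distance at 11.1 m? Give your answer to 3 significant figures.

105 mm

From H = f²/(N·c) + f, with f ≪ H: f ≈ √(H·N·c) = √(11100 × 13 × 0.077) = √11111 ≈ 105.4 mm.
The +f correction barely moves this — solving exactly, f² + N·c·f − N·c·H = 0 ⇒ f = (−N·c + √((N·c)² + 4·N·c·H))/2 = (−1.001 + √44445)/2 ≈ 104.91 mm, so f ≈ 105 mm.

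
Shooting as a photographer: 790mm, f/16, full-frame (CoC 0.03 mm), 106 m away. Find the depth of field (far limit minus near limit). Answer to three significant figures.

17.3 m

Hyperfocal distance H = f²/(N·c) + f = 790²/(16 × 0.03) + 790 = 624100/0.48 + 790 ≈ 1300998.3 mm ≈ 1301 m.
Near limit Dn = s·(H − f)/(H + s − 2f) = 106000 × (1300998.3 − 790) / (1300998.3 + 106000 − 2 × 790) = 106000 × 1300208.3 / 1405418.3 ≈ 98065 mm.
Far limit Df = s·(H − f)/(H − s) = 106000 × (1300998.3 − 790) / (1300998.3 − 106000) = 106000 × 1300208.3 / 1194998.3 ≈ 115332 mm.
Depth of field = Df − Dn = 115332 − 98065 ≈ 17267 mm ≈ 17.3 m.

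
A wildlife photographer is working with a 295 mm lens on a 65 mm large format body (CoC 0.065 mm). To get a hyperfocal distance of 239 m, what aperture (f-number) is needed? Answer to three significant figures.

Rearrange H = f²/(N·c) + f for N: N = f² / ((H − f)·c).
N = 295² / ((239000 − 295) × 0.065) = 87025 / 15516 ≈ 5.61.

f/5.61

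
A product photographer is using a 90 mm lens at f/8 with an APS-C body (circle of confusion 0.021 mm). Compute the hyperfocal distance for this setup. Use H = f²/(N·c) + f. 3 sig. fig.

48.3 m

Hyperfocal distance H = f²/(N·c) + f = 90²/(8 × 0.021) + 90 = 8100/0.168 + 90 ≈ 48304.3 mm ≈ 48.3 m.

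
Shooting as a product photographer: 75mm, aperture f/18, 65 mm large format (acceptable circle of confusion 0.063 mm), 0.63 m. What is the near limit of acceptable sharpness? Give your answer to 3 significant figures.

0.567 m

Hyperfocal distance H = f²/(N·c) + f = 75²/(18 × 0.063) + 75 = 5625/1.134 + 75 ≈ 5035.3 mm ≈ 5.035 m.
Near limit Dn = s·(H − f)/(H + s − 2f) = 630 × (5035.3 − 75) / (5035.3 + 630 − 2 × 75) = 630 × 4960.3 / 5515.3 ≈ 566.60 mm ≈ 0.567 m.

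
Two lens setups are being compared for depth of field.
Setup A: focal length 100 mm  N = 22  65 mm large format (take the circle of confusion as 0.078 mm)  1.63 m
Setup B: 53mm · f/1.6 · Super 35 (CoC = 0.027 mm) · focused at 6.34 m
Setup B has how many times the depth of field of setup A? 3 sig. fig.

1.35

Setup A: H = 100²/(22×0.078) + 100 ≈ 5927.5 mm; DoF = Df − Dn = 2210.31 − 1291.04 ≈ 919.27 mm.
Setup B: H = 53²/(1.6×0.027) + 53 ≈ 65076.1 mm; DoF = Df − Dn = 7018.6 − 5781.0 ≈ 1237.6 mm.
Ratio = 1237.6 / 919.27 ≈ 1.35.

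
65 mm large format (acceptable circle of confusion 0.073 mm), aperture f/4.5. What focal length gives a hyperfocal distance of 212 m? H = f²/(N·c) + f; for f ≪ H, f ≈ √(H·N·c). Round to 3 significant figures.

From H = f²/(N·c) + f, with f ≪ H: f ≈ √(H·N·c) = √(212000 × 4.5 × 0.073) = √69642 ≈ 263.9 mm.
The +f correction barely moves this — solving exactly, f² + N·c·f − N·c·H = 0 ⇒ f = (−N·c + √((N·c)² + 4·N·c·H))/2 = (−0.3285 + √278568)/2 ≈ 263.73 mm, so f ≈ 264 mm.

264 mm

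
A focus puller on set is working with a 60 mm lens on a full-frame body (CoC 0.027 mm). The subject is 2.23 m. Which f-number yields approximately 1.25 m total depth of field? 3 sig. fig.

Write h = H − f = f²/(N·c). The thin-lens limits are Dn = s·h/(h + (s−f)) and Df = s·h/(h − (s−f)), so DoF = Df − Dn = 2·s·(s−f)·h / (h² − (s−f)²).
That is a quadratic in h: DoF·h² − 2·s·(s−f)·h − DoF·(s−f)² = 0 ⇒ h = (s−f)·(s + √(s² + DoF²)) / DoF = 2170 × (2230 + √(2230² + 1250²)) / 1250 = 2170 × (2230 + 2556.44) / 1250 ≈ 8309.3 mm.
Then N = f²/(c·h) = 60² / (0.027 × 8309.3) = 3600 / 224.35 ≈ 16.

f/16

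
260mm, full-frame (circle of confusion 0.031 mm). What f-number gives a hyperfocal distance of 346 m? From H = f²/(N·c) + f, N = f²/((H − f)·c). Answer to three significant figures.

Rearrange H = f²/(N·c) + f for N: N = f² / ((H − f)·c).
N = 260² / ((346000 − 260) × 0.031) = 67600 / 10718 ≈ 6.31.

f/6.31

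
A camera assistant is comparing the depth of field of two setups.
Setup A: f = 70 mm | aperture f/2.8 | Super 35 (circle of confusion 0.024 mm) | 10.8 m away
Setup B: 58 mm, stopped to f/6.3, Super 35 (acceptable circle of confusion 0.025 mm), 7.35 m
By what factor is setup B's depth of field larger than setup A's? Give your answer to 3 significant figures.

Setup A: H = 70²/(2.8×0.024) + 70 ≈ 72986.7 mm; DoF = Df − Dn = 12663.5 − 9414.6 ≈ 3248.9 mm.
Setup B: H = 58²/(6.3×0.025) + 58 ≈ 21416.7 mm; DoF = Df − Dn = 11160.1 − 5479.3 ≈ 5680.8 mm.
Ratio = 5680.8 / 3248.9 ≈ 1.75.

1.75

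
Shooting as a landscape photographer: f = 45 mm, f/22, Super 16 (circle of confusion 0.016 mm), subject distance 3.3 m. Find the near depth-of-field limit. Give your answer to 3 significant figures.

2.11 m

Hyperfocal distance H = f²/(N·c) + f = 45²/(22 × 0.016) + 45 = 2025/0.352 + 45 ≈ 5797.8 mm ≈ 5.798 m.
Near limit Dn = s·(H − f)/(H + s − 2f) = 3300 × (5797.8 − 45) / (5797.8 + 3300 − 2 × 45) = 3300 × 5752.8 / 9007.8 ≈ 2107.5 mm ≈ 2.11 m.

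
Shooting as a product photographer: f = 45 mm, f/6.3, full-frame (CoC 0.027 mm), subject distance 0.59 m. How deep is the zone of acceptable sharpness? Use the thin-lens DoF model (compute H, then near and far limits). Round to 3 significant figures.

Hyperfocal distance H = f²/(N·c) + f = 45²/(6.3 × 0.027) + 45 = 2025/0.1701 + 45 ≈ 11949.8 mm ≈ 11.95 m.
Near limit Dn = s·(H − f)/(H + s − 2f) = 590 × (11949.8 − 45) / (11949.8 + 590 − 2 × 45) = 590 × 11904.8 / 12449.8 ≈ 564.172 mm.
Far limit Df = s·(H − f)/(H − s) = 590 × (11949.8 − 45) / (11949.8 − 590) = 590 × 11904.8 / 11359.8 ≈ 618.306 mm.
Depth of field = Df − Dn = 618.306 − 564.172 ≈ 54.134 mm.

54.1 mm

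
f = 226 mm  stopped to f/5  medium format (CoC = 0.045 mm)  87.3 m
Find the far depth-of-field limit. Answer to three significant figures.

Hyperfocal distance H = f²/(N·c) + f = 226²/(5 × 0.045) + 226 = 51076/0.225 + 226 ≈ 227230.4 mm ≈ 227.2 m.
Far limit Df = s·(H − f)/(H − s) = 87300 × (227230.4 − 226) / (227230.4 − 87300) = 87300 × 227004.4 / 139930.4 ≈ 141624 mm ≈ 142 m.

142 m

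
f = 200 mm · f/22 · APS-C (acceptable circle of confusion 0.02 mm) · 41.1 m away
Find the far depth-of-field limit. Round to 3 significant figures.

Hyperfocal distance H = f²/(N·c) + f = 200²/(22 × 0.02) + 200 = 40000/0.44 + 200 ≈ 91109.1 mm ≈ 91.11 m.
Far limit Df = s·(H − f)/(H − s) = 41100 × (91109.1 − 200) / (91109.1 − 41100) = 41100 × 90909.1 / 50009.1 ≈ 74714 mm ≈ 74.7 m.

74.7 m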